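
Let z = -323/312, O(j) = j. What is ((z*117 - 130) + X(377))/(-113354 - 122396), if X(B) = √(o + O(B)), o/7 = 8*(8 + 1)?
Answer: 49/46000 - √881/235750 ≈ 0.00093931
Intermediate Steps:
o = 504 (o = 7*(8*(8 + 1)) = 7*(8*9) = 7*72 = 504)
z = -323/312 (z = -323*1/312 = -323/312 ≈ -1.0353)
X(B) = √(504 + B)
((z*117 - 130) + X(377))/(-113354 - 122396) = ((-323/312*117 - 130) + √(504 + 377))/(-113354 - 122396) = ((-969/8 - 130) + √881)/(-235750) = (-2009/8 + √881)*(-1/235750) = 49/46000 - √881/235750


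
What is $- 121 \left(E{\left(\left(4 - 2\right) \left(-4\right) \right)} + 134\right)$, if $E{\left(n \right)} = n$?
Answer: $-15246$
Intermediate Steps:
$- 121 \left(E{\left(\left(4 - 2\right) \left(-4\right) \right)} + 134\right) = - 121 \left(\left(4 - 2\right) \left(-4\right) + 134\right) = - 121 \left(2 \left(-4\right) + 134\right) = - 121 \left(-8 + 134\right) = \left(-121\right) 126 = -15246$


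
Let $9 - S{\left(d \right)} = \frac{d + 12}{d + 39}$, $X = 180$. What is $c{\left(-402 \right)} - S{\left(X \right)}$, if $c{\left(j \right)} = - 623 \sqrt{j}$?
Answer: $- \frac{593}{73} - 623 i \sqrt{402} \approx -8.1233 - 12491.0 i$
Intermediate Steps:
$S{\left(d \right)} = 9 - \frac{12 + d}{39 + d}$ ($S{\left(d \right)} = 9 - \frac{d + 12}{d + 39} = 9 - \frac{12 + d}{39 + d}$)
$c{\left(-402 \right)} - S{\left(X \right)} = - 623 \sqrt{-402} - \frac{339 + 8 \cdot 180}{39 + 180} = - 623 i \sqrt{402} - \frac{339 + 1440}{219} = - 623 i \sqrt{402} - \frac{1}{219} \cdot 1779 = - 623 i \sqrt{402} - \frac{593}{73} = - \frac{593}{73} - 623 i \sqrt{402}$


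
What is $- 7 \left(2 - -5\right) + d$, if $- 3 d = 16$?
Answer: $- \frac{163}{3} \approx -54.333$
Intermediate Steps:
$d = - \frac{16}{3}$ ($d = \left(- \frac{1}{3}\right) 16 = - \frac{16}{3} \approx -5.3333$)
$- 7 \left(2 - -5\right) + d = - 7 \left(2 - -5\right) - \frac{16}{3} = - 7 \left(2 + 5\right) - \frac{16}{3} = \left(-7\right) 7 - \frac{16}{3} = -49 - \frac{16}{3} = - \frac{163}{3}$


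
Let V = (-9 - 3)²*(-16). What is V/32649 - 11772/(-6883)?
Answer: 122828532/74907689 ≈ 1.6397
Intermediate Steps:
V = -2304 (V = (-12)²*(-16) = 144*(-16) = -2304)
V/32649 - 11772/(-6883) = -2304/32649 - 11772/(-6883) = -2304*1/32649 - 11772*(-1/6883) = -768/10883 + 11772/6883 = 122828532/74907689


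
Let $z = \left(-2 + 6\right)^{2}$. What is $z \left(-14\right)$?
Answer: $-224$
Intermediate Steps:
$z = 16$ ($z = 4^{2} = 16$)
$z \left(-14\right) = 16 \left(-14\right) = -224$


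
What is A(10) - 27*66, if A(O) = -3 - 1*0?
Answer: -1785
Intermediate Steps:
A(O) = -3 (A(O) = -3 + 0 = -3)
A(10) - 27*66 = -3 - 27*66 = -3 - 1782 = -1785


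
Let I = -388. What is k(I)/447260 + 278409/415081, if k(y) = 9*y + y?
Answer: 6145534753/9282456403 ≈ 0.66206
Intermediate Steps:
k(y) = 10*y
k(I)/447260 + 278409/415081 = (10*(-388))/447260 + 278409/415081 = -3880*1/447260 + 278409*(1/415081) = -194/22363 + 278409/415081 = 6145534753/9282456403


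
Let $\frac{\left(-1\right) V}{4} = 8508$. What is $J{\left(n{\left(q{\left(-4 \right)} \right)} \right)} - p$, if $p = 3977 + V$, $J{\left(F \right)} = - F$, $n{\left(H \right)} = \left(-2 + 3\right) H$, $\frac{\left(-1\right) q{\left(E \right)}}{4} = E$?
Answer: $30039$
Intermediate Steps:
$V = -34032$ ($V = \left(-4\right) 8508 = -34032$)
$q{\left(E \right)} = - 4 E$
$n{\left(H \right)} = H$ ($n{\left(H \right)} = 1 H = H$)
$p = -30055$ ($p = 3977 - 34032 = -30055$)
$J{\left(n{\left(q{\left(-4 \right)} \right)} \right)} - p = - \left(-4\right) \left(-4\right) - -30055 = \left(-1\right) 16 + 30055 = -16 + 30055 = 30039$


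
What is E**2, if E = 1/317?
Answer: 1/100489 ≈ 9.9513e-6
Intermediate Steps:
E = 1/317 ≈ 0.0031546
E**2 = (1/317)**2 = 1/100489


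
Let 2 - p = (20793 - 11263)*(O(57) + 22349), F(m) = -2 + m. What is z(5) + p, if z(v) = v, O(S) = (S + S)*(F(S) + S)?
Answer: -334665003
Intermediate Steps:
O(S) = 2*S*(-2 + 2*S) (O(S) = (S + S)*((-2 + S) + S) = (2*S)*(-2 + 2*S) = 2*S*(-2 + 2*S))
p = -334665008 (p = 2 - (20793 - 11263)*(4*57*(-1 + 57) + 22349) = 2 - 9530*(4*57*56 + 22349) = 2 - 9530*(12768 + 22349) = 2 - 9530*35117 = 2 - 1*334665010 = 2 - 334665010 = -334665008)
z(5) + p = 5 - 334665008 = -334665003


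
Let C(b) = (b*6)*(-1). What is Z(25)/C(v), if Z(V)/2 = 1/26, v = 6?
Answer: -1/468 ≈ -0.0021368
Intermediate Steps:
Z(V) = 1/13 (Z(V) = 2/26 = 2*(1/26) = 1/13)
C(b) = -6*b (C(b) = (6*b)*(-1) = -6*b)
Z(25)/C(v) = 1/(13*((-6*6))) = (1/13)/(-36) = (1/13)*(-1/36) = -1/468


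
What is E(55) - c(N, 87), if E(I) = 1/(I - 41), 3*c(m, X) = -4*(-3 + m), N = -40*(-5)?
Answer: 11035/42 ≈ 262.74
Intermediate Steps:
N = 200
c(m, X) = 4 - 4*m/3 (c(m, X) = (-4*(-3 + m))/3 = (12 - 4*m)/3 = 4 - 4*m/3)
E(I) = 1/(-41 + I)
E(55) - c(N, 87) = 1/(-41 + 55) - (4 - 4/3*200) = 1/14 - (4 - 800/3) = 1/14 - 1*(-788/3) = 1/14 + 788/3 = 11035/42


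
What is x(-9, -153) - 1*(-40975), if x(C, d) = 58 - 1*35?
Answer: 40998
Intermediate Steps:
x(C, d) = 23 (x(C, d) = 58 - 35 = 23)
x(-9, -153) - 1*(-40975) = 23 - 1*(-40975) = 23 + 40975 = 40998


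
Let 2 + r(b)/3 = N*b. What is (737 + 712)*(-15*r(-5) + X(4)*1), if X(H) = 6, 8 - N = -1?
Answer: 3073329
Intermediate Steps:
N = 9 (N = 8 - 1*(-1) = 8 + 1 = 9)
r(b) = -6 + 27*b (r(b) = -6 + 3*(9*b) = -6 + 27*b)
(737 + 712)*(-15*r(-5) + X(4)*1) = (737 + 712)*(-15*(-6 + 27*(-5)) + 6*1) = 1449*(-15*(-6 - 135) + 6) = 1449*(-15*(-141) + 6) = 1449*(2115 + 6) = 1449*2121 = 3073329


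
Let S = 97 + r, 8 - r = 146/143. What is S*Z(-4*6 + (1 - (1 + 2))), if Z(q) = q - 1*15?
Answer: -609629/143 ≈ -4263.1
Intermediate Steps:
r = 998/143 (r = 8 - 146/143 = 998/143 ≈ 6.9790)
Z(q) = -15 + q (Z(q) = q - 15 = -15 + q)
S = 14869/143 (S = 97 + 998/143 = 14869/143 ≈ 103.98)
S*Z(-4*6 + (1 - (1 + 2))) = 14869*(-15 + (-4*6 + (1 - (1 + 2))))/143 = 14869*(-15 + (-24 + (1 - 1*3)))/143 = 14869*(-15 + (-24 + (1 - 3)))/143 = 14869*(-15 + (-24 - 2))/143 = 14869*(-15 - 26)/143 = (14869/143)*(-41) = -609629/143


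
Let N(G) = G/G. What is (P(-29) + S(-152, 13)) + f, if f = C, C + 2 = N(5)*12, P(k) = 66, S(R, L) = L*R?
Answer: -1900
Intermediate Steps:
N(G) = 1
C = 10 (C = -2 + 1*12 = -2 + 12 = 10)
f = 10
(P(-29) + S(-152, 13)) + f = (66 + 13*(-152)) + 10 = (66 - 1976) + 10 = -1910 + 10 = -1900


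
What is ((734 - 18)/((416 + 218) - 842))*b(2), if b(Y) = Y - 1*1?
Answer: -179/52 ≈ -3.4423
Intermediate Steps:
b(Y) = -1 + Y (b(Y) = Y - 1 = -1 + Y)
((734 - 18)/((416 + 218) - 842))*b(2) = ((734 - 18)/((416 + 218) - 842))*(-1 + 2) = (716/(634 - 842))*1 = (716/(-208))*1 = (716*(-1/208))*1 = -179/52*1 = -179/52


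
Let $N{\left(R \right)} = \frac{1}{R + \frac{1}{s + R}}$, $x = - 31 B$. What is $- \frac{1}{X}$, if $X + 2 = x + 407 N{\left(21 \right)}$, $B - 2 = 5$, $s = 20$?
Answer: $\frac{862}{172091} \approx 0.005009$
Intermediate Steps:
$B = 7$ ($B = 2 + 5 = 7$)
$x = -217$ ($x = \left(-31\right) 7 = -217$)
$N{\left(R \right)} = \frac{1}{R + \frac{1}{20 + R}}$
$X = - \frac{172091}{862}$ ($X = -2 - \left(217 - 407 \frac{20 + 21}{1 + 21^{2} + 20 \cdot 21}\right) = -2 - \left(217 - 407 \frac{1}{1 + 441 + 420} \cdot 41\right) = -2 - \left(217 - 407 \cdot \frac{1}{862} \cdot 41\right) = -2 + \left(-217 + 407 \cdot \frac{41}{862}\right) = -2 + \left(-217 + \frac{16687}{862}\right) = -2 - \frac{170367}{862} = - \frac{172091}{862} \approx -199.64$)
$- \frac{1}{X} = - \frac{1}{- \frac{172091}{862}} = \left(-1\right) \left(- \frac{862}{172091}\right) = \frac{862}{172091}$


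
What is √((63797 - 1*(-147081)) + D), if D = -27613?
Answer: √183265 ≈ 428.09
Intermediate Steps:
√((63797 - 1*(-147081)) + D) = √((63797 - 1*(-147081)) - 27613) = √((63797 + 147081) - 27613) = √(210878 - 27613) = √183265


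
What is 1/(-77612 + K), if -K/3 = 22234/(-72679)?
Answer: -72679/5640695846 ≈ -1.2885e-5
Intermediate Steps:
K = 66702/72679 (K = -66702/(-72679) = -66702*(-1)/72679 = -3*(-22234/72679) = 66702/72679 ≈ 0.91776)
1/(-77612 + K) = 1/(-77612 + 66702/72679) = 1/(-5640695846/72679) = -72679/5640695846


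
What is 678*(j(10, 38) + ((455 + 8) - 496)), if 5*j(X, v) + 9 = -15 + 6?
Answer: -124074/5 ≈ -24815.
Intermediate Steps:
j(X, v) = -18/5 (j(X, v) = -9/5 + (-15 + 6)/5 = -9/5 + (1/5)*(-9) = -9/5 - 9/5 = -18/5)
678*(j(10, 38) + ((455 + 8) - 496)) = 678*(-18/5 + ((455 + 8) - 496)) = 678*(-18/5 + (463 - 496)) = 678*(-18/5 - 33) = 678*(-183/5) = -124074/5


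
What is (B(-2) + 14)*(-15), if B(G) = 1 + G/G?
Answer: -240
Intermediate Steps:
B(G) = 2 (B(G) = 1 + 1 = 2)
(B(-2) + 14)*(-15) = (2 + 14)*(-15) = 16*(-15) = -240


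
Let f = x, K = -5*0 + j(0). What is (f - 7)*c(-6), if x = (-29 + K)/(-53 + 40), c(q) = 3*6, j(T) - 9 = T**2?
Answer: -1278/13 ≈ -98.308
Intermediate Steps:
j(T) = 9 + T**2
K = 9 (K = -5*0 + (9 + 0**2) = 0 + (9 + 0) = 0 + 9 = 9)
c(q) = 18
x = 20/13 (x = (-29 + 9)/(-53 + 40) = -20/(-13) = -20*(-1/13) = 20/13 ≈ 1.5385)
f = 20/13 ≈ 1.5385
(f - 7)*c(-6) = (20/13 - 7)*18 = -71/13*18 = -1278/13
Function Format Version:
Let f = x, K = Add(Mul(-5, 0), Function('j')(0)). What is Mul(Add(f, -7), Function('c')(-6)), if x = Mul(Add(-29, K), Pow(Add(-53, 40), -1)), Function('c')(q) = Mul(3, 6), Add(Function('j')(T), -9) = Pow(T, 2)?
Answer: Rational(-1278, 13) ≈ -98.308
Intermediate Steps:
Function('j')(T) = Add(9, Pow(T, 2))
K = 9 (K = Add(Mul(-5, 0), Add(9, Pow(0, 2))) = Add(0, Add(9, 0)) = Add(0, 9) = 9)
Function('c')(q) = 18
x = Rational(20, 13) (x = Mul(Add(-29, 9), Pow(Add(-53, 40), -1)) = Mul(-20, Pow(-13, -1)) = Mul(-20, Rational(-1, 13)) = Rational(20, 13) ≈ 1.5385)
f = Rational(20, 13) ≈ 1.5385
Mul(Add(f, -7), Function('c')(-6)) = Mul(Add(Rational(20, 13), -7), 18) = Mul(Rational(-71, 13), 18) = Rational(-1278, 13)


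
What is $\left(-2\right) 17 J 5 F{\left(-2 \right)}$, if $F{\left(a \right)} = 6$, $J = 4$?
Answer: $-4080$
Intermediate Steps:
$\left(-2\right) 17 J 5 F{\left(-2 \right)} = \left(-2\right) 17 \cdot 4 \cdot 5 \cdot 6 = - 34 \cdot 20 \cdot 6 = \left(-34\right) 120 = -4080$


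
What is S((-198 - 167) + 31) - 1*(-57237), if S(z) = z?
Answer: 56903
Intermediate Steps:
S((-198 - 167) + 31) - 1*(-57237) = ((-198 - 167) + 31) - 1*(-57237) = (-365 + 31) + 57237 = -334 + 57237 = 56903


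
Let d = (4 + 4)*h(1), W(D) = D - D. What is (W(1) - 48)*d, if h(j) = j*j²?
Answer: -384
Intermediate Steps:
h(j) = j³
W(D) = 0
d = 8 (d = (4 + 4)*1³ = 8*1 = 8)
(W(1) - 48)*d = (0 - 48)*8 = -48*8 = -384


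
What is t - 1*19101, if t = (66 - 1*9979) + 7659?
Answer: -21355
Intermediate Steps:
t = -2254 (t = (66 - 9979) + 7659 = -9913 + 7659 = -2254)
t - 1*19101 = -2254 - 1*19101 = -2254 - 19101 = -21355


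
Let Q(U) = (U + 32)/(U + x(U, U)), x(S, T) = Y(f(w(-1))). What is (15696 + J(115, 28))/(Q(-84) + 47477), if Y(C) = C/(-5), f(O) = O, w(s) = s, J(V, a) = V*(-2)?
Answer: 6480254/19893123 ≈ 0.32575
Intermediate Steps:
J(V, a) = -2*V
Y(C) = -C/5 (Y(C) = C*(-1/5) = -C/5)
x(S, T) = 1/5 (x(S, T) = -1/5*(-1) = 1/5)
Q(U) = (32 + U)/(1/5 + U) (Q(U) = (U + 32)/(U + 1/5) = (32 + U)/(1/5 + U))
(15696 + J(115, 28))/(Q(-84) + 47477) = (15696 - 2*115)/(5*(32 - 84)/(1 + 5*(-84)) + 47477) = (15696 - 230)/(5*(-52)/(1 - 420) + 47477) = 15466/(5*(-52)/(-419) + 47477) = 15466/(5*(-1/419)*(-52) + 47477) = 15466/(260/419 + 47477) = 15466/(19893123/419) = 15466*(419/19893123) = 6480254/19893123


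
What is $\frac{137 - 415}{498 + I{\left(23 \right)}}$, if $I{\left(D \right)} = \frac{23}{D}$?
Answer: $- \frac{278}{499} \approx -0.55711$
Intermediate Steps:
$\frac{137 - 415}{498 + I{\left(23 \right)}} = \frac{137 - 415}{498 + \frac{23}{23}} = - \frac{278}{498 + 23 \cdot \frac{1}{23}} = - \frac{278}{498 + 1} = - \frac{278}{499}$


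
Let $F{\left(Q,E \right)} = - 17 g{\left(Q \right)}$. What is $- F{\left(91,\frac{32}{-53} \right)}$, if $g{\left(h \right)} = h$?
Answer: $1547$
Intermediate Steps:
$F{\left(Q,E \right)} = - 17 Q$
$- F{\left(91,\frac{32}{-53} \right)} = - \left(-17\right) 91 = \left(-1\right) \left(-1547\right) = 1547$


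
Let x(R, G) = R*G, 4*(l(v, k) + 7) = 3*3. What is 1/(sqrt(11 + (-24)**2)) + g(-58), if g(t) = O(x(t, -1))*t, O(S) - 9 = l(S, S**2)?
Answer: -493/2 + sqrt(587)/587 ≈ -246.46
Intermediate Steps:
l(v, k) = -19/4 (l(v, k) = -7 + (3*3)/4 = -7 + (1/4)*9 = -7 + 9/4 = -19/4)
x(R, G) = G*R
O(S) = 17/4 (O(S) = 9 - 19/4 = 17/4)
g(t) = 17*t/4
1/(sqrt(11 + (-24)**2)) + g(-58) = 1/(sqrt(11 + (-24)**2)) + (17/4)*(-58) = 1/(sqrt(11 + 576)) - 493/2 = 1/(sqrt(587)) - 493/2 = sqrt(587)/587 - 493/2 = -493/2 + sqrt(587)/587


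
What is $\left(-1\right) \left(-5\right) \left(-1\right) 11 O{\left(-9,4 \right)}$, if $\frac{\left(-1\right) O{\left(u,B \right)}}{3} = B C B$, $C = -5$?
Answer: $-13200$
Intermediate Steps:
$O{\left(u,B \right)} = 15 B^{2}$ ($O{\left(u,B \right)} = - 3 B \left(-5\right) B = - 3 - 5 B B = - 3 \left(- 5 B^{2}\right) = 15 B^{2}$)
$\left(-1\right) \left(-5\right) \left(-1\right) 11 O{\left(-9,4 \right)} = \left(-1\right) \left(-5\right) \left(-1\right) 11 \cdot 15 \cdot 4^{2} = 5 \left(-1\right) 11 \cdot 15 \cdot 16 = \left(-5\right) 11 \cdot 240 = \left(-55\right) 240 = -13200$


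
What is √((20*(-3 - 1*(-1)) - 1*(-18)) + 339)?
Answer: √317 ≈ 17.805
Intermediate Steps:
√((20*(-3 - 1*(-1)) - 1*(-18)) + 339) = √((20*(-3 + 1) + 18) + 339) = √((20*(-2) + 18) + 339) = √((-40 + 18) + 339) = √(-22 + 339) = √317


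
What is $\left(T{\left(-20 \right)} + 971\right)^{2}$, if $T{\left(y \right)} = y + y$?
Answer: $866761$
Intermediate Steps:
$T{\left(y \right)} = 2 y$
$\left(T{\left(-20 \right)} + 971\right)^{2} = \left(2 \left(-20\right) + 971\right)^{2} = \left(-40 + 971\right)^{2} = 931^{2} = 866761$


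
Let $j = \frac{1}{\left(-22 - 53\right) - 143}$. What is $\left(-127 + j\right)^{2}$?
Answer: $\frac{766569969}{47524} \approx 16130.0$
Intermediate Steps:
$j = - \frac{1}{218}$ ($j = \frac{1}{\left(-22 - 53\right) - 143} = \frac{1}{-75 - 143} = \frac{1}{-218} = - \frac{1}{218} \approx -0.0045872$)
$\left(-127 + j\right)^{2} = \left(-127 - \frac{1}{218}\right)^{2} = \left(- \frac{27687}{218}\right)^{2} = \frac{766569969}{47524}$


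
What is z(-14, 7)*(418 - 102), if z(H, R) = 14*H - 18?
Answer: -67624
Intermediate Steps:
z(H, R) = -18 + 14*H
z(-14, 7)*(418 - 102) = (-18 + 14*(-14))*(418 - 102) = (-18 - 196)*316 = -214*316 = -67624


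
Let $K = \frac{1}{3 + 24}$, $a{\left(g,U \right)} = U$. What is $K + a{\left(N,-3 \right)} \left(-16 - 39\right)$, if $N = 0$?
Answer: $\frac{4456}{27} \approx 165.04$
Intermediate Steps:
$K = \frac{1}{27} \approx 0.037037$
$K + a{\left(N,-3 \right)} \left(-16 - 39\right) = \frac{1}{27} - 3 \left(-16 - 39\right) = \frac{1}{27} - -165 = \frac{1}{27} + 165 = \frac{4456}{27}$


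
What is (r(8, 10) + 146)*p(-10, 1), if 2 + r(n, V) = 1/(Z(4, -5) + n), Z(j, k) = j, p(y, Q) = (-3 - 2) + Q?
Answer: -1729/3 ≈ -576.33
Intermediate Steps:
p(y, Q) = -5 + Q
r(n, V) = -2 + 1/(4 + n)
(r(8, 10) + 146)*p(-10, 1) = ((-7 - 2*8)/(4 + 8) + 146)*(-5 + 1) = ((-7 - 16)/12 + 146)*(-4) = ((1/12)*(-23) + 146)*(-4) = (-23/12 + 146)*(-4) = (1729/12)*(-4) = -1729/3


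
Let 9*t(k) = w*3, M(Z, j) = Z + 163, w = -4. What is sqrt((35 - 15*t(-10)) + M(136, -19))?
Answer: sqrt(354) ≈ 18.815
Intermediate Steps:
M(Z, j) = 163 + Z
t(k) = -4/3 (t(k) = (-4*3)/9 = (1/9)*(-12) = -4/3)
sqrt((35 - 15*t(-10)) + M(136, -19)) = sqrt((35 - 15*(-4/3)) + (163 + 136)) = sqrt((35 + 20) + 299) = sqrt(55 + 299) = sqrt(354)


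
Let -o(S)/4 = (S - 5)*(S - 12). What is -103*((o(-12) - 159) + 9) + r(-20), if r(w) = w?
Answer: 183526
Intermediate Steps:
o(S) = -4*(-12 + S)*(-5 + S) (o(S) = -4*(S - 5)*(S - 12) = -4*(-5 + S)*(-12 + S) = -4*(-12 + S)*(-5 + S))
-103*((o(-12) - 159) + 9) + r(-20) = -103*(((-240 - 4*(-12)² + 68*(-12)) - 159) + 9) - 20 = -103*(((-240 - 4*144 - 816) - 159) + 9) - 20 = -103*(((-240 - 576 - 816) - 159) + 9) - 20 = -103*((-1632 - 159) + 9) - 20 = -103*(-1791 + 9) - 20 = -103*(-1782) - 20 = 183546 - 20 = 183526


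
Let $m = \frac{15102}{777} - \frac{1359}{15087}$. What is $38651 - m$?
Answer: $\frac{50318154002}{1302511} \approx 38632.0$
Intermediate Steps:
$m = \frac{25198659}{1302511}$ ($m = 15102 \cdot \frac{1}{777} - \frac{453}{5029} = \frac{5034}{259} - \frac{453}{5029} = \frac{25198659}{1302511} \approx 19.346$)
$38651 - m = 38651 - \frac{25198659}{1302511} = \frac{50318154002}{1302511}$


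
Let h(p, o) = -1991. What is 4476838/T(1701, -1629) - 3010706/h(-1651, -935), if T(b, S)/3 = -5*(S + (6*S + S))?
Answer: 1650403849/1075140 ≈ 1535.1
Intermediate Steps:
T(b, S) = -120*S (T(b, S) = 3*(-5*(S + (6*S + S))) = 3*(-5*(S + 7*S)) = 3*(-40*S) = -120*S)
4476838/T(1701, -1629) - 3010706/h(-1651, -935) = 4476838/((-120*(-1629))) - 3010706/(-1991) = 4476838/195480 - 3010706*(-1/1991) = 4476838*(1/195480) + 3010706/1991 = 2238419/97740 + 3010706/1991 = 1650403849/1075140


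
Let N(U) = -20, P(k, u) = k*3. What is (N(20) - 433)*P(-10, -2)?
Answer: 13590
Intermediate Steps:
P(k, u) = 3*k
(N(20) - 433)*P(-10, -2) = (-20 - 433)*(3*(-10)) = -453*(-30) = 13590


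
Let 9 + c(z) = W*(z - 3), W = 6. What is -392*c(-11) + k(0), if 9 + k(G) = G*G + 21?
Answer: 36468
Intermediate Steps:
c(z) = -27 + 6*z (c(z) = -9 + 6*(z - 3) = -9 + 6*(-3 + z) = -9 + (-18 + 6*z) = -27 + 6*z)
k(G) = 12 + G² (k(G) = -9 + (G*G + 21) = -9 + (G² + 21) = -9 + (21 + G²) = 12 + G²)
-392*c(-11) + k(0) = -392*(-27 + 6*(-11)) + (12 + 0²) = -392*(-27 - 66) + (12 + 0) = -392*(-93) + 12 = 36456 + 12 = 36468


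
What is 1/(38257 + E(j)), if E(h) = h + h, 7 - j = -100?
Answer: 1/38471 ≈ 2.5994e-5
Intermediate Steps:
j = 107 (j = 7 - 1*(-100) = 7 + 100 = 107)
E(h) = 2*h
1/(38257 + E(j)) = 1/(38257 + 2*107) = 1/(38257 + 214) = 1/38471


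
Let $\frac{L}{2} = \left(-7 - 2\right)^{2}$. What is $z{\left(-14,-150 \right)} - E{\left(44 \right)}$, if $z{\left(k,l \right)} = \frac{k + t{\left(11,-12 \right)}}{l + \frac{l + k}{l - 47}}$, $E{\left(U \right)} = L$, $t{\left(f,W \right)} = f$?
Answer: $- \frac{4759941}{29386} \approx -161.98$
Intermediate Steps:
$L = 162$ ($L = 2 \left(-7 - 2\right)^{2} = 2 \left(-9\right)^{2} = 2 \cdot 81 = 162$)
$E{\left(U \right)} = 162$
$z{\left(k,l \right)} = \frac{11 + k}{l + \frac{k + l}{-47 + l}}$ ($z{\left(k,l \right)} = \frac{k + 11}{l + \frac{l + k}{l - 47}} = \frac{11 + k}{l + \frac{k + l}{-47 + l}}$)
$z{\left(-14,-150 \right)} - E{\left(44 \right)} = \frac{-517 - -658 + 11 \left(-150\right) - -2100}{-14 + \left(-150\right)^{2} - -6900} - 162 = \frac{-517 + 658 - 1650 + 2100}{-14 + 22500 + 6900} - 162 = \frac{1}{29386} \cdot 591 - 162 = \frac{591}{29386} - 162 = - \frac{4759941}{29386}$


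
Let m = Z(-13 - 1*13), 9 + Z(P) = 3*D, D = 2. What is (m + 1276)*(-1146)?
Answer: -1458858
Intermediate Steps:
Z(P) = -3 (Z(P) = -9 + 3*2 = -9 + 6 = -3)
m = -3
(m + 1276)*(-1146) = (-3 + 1276)*(-1146) = 1273*(-1146) = -1458858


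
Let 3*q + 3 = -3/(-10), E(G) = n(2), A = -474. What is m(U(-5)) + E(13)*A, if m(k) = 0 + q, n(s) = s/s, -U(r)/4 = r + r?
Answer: -4749/10 ≈ -474.90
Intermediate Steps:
U(r) = -8*r (U(r) = -4*(r + r) = -8*r)
n(s) = 1
E(G) = 1
q = -9/10 (q = -1 + (-3/(-10))/3 = -1 + (-3*(-1/10))/3 = -1 + (1/3)*(3/10) = -1 + 1/10 = -9/10 ≈ -0.90000)
m(k) = -9/10 (m(k) = 0 - 9/10 = -9/10)
m(U(-5)) + E(13)*A = -9/10 + 1*(-474) = -9/10 - 474 = -4749/10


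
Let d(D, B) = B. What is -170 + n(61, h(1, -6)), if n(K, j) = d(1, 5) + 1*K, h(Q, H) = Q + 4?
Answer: -104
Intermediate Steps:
h(Q, H) = 4 + Q
n(K, j) = 5 + K (n(K, j) = 5 + 1*K = 5 + K)
-170 + n(61, h(1, -6)) = -170 + (5 + 61) = -170 + 66 = -104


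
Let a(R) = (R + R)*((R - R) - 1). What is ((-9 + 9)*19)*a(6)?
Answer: 0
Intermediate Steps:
a(R) = -2*R (a(R) = (2*R)*(0 - 1) = (2*R)*(-1) = -2*R)
((-9 + 9)*19)*a(6) = ((-9 + 9)*19)*(-2*6) = (0*19)*(-12) = 0*(-12) = 0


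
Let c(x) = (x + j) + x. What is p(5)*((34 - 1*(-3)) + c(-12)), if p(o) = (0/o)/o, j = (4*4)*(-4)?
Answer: 0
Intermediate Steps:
j = -64 (j = 16*(-4) = -64)
p(o) = 0 (p(o) = 0/o = 0)
c(x) = -64 + 2*x (c(x) = (x - 64) + x = (-64 + x) + x = -64 + 2*x)
p(5)*((34 - 1*(-3)) + c(-12)) = 0*((34 - 1*(-3)) + (-64 + 2*(-12))) = 0*((34 + 3) + (-64 - 24)) = 0*(37 - 88) = 0*(-51) = 0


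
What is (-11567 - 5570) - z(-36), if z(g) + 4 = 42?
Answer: -17175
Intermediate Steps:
z(g) = 38 (z(g) = -4 + 42 = 38)
(-11567 - 5570) - z(-36) = (-11567 - 5570) - 1*38 = -17137 - 38 = -17175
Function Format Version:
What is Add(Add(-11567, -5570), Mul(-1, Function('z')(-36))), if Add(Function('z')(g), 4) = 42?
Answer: -17175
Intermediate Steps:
Function('z')(g) = 38 (Function('z')(g) = Add(-4, 42) = 38)
Add(Add(-11567, -5570), Mul(-1, Function('z')(-36))) = Add(Add(-11567, -5570), Mul(-1, 38)) = Add(-17137, -38) = -17175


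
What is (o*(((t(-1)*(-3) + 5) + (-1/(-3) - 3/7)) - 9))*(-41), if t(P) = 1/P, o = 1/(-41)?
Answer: -23/21 ≈ -1.0952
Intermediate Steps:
o = -1/41 ≈ -0.024390
(o*(((t(-1)*(-3) + 5) + (-1/(-3) - 3/7)) - 9))*(-41) = -(((-3/(-1) + 5) + (-1/(-3) - 3/7)) - 9)/41*(-41) = -(((-1*(-3) + 5) + (-1*(-1/3) - 3*1/7)) - 9)/41*(-41) = -(((3 + 5) + (1/3 - 3/7)) - 9)/41*(-41) = -((8 - 2/21) - 9)/41*(-41) = -(166/21 - 9)/41*(-41) = -1/41*(-23/21)*(-41) = (23/861)*(-41) = -23/21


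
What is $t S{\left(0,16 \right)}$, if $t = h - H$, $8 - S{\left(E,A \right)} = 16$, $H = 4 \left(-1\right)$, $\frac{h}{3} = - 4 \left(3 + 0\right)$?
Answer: $256$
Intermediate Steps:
$h = -36$ ($h = 3 \left(- 4 \left(3 + 0\right)\right) = 3 \left(\left(-4\right) 3\right) = 3 \left(-12\right) = -36$)
$H = -4$
$S{\left(E,A \right)} = -8$ ($S{\left(E,A \right)} = 8 - 16 = -8$)
$t = -32$ ($t = -36 - -4 = -36 + 4 = -32$)
$t S{\left(0,16 \right)} = \left(-32\right) \left(-8\right) = 256$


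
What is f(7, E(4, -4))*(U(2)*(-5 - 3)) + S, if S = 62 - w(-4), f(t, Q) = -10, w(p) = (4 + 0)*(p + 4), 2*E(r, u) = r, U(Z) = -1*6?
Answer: -418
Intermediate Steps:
U(Z) = -6
E(r, u) = r/2
w(p) = 16 + 4*p (w(p) = 4*(4 + p) = 16 + 4*p)
S = 62 (S = 62 - (16 + 4*(-4)) = 62 - (16 - 16) = 62 - 1*0 = 62 + 0 = 62)
f(7, E(4, -4))*(U(2)*(-5 - 3)) + S = -(-60)*(-5 - 3) + 62 = -(-60)*(-8) + 62 = -10*48 + 62 = -480 + 62 = -418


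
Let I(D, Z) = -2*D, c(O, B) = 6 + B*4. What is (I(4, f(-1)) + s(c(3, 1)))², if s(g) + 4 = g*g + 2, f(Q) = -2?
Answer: 8100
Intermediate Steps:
c(O, B) = 6 + 4*B
s(g) = -2 + g² (s(g) = -4 + (g*g + 2) = -4 + (g² + 2) = -4 + (2 + g²) = -2 + g²)
(I(4, f(-1)) + s(c(3, 1)))² = (-2*4 + (-2 + (6 + 4*1)²))² = (-8 + (-2 + (6 + 4)²))² = (-8 + (-2 + 10²))² = (-8 + (-2 + 100))² = (-8 + 98)² = 90² = 8100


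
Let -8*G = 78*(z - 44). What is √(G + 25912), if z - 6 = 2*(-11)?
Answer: √26497 ≈ 162.78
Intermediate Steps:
z = -16 (z = 6 + 2*(-11) = 6 - 22 = -16)
G = 585 (G = -39*(-16 - 44)/4 = -39*(-60)/4 = -⅛*(-4680) = 585)
√(G + 25912) = √(585 + 25912) = √26497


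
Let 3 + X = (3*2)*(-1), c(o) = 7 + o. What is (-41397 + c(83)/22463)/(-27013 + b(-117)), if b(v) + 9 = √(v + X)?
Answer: 12563888641431/8201113373215 + 2789702163*I*√14/16402226746430 ≈ 1.532 + 0.00063638*I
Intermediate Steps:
X = -9 (X = -3 + (3*2)*(-1) = -3 + 6*(-1) = -3 - 6 = -9)
b(v) = -9 + √(-9 + v) (b(v) = -9 + √(v - 9) = -9 + √(-9 + v))
(-41397 + c(83)/22463)/(-27013 + b(-117)) = (-41397 + (7 + 83)/22463)/(-27013 + (-9 + √(-9 - 117))) = (-41397 + 90*(1/22463))/(-27013 + (-9 + √(-126))) = (-41397 + 90/22463)/(-27013 + (-9 + 3*I*√14)) = -929900721/(22463*(-27022 + 3*I*√14))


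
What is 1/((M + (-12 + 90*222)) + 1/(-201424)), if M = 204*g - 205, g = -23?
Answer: 201424/3035661103 ≈ 6.6353e-5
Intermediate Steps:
M = -4897 (M = 204*(-23) - 205 = -4692 - 205 = -4897)
1/((M + (-12 + 90*222)) + 1/(-201424)) = 1/((-4897 + (-12 + 90*222)) + 1/(-201424)) = 1/((-4897 + (-12 + 19980)) - 1/201424) = 1/((-4897 + 19968) - 1/201424) = 1/(15071 - 1/201424) = 1/(3035661103/201424) = 201424/3035661103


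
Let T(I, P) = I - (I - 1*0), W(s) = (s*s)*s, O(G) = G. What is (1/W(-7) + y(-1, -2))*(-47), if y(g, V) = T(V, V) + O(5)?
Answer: -80558/343 ≈ -234.86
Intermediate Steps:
W(s) = s³ (W(s) = s²*s = s³)
T(I, P) = 0 (T(I, P) = I - (I + 0) = I - I = 0)
y(g, V) = 5 (y(g, V) = 0 + 5 = 5)
(1/W(-7) + y(-1, -2))*(-47) = (1/((-7)³) + 5)*(-47) = (1/(-343) + 5)*(-47) = (-1/343 + 5)*(-47) = (1714/343)*(-47) = -80558/343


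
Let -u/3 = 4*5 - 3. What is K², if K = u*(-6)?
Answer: 93636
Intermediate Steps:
u = -51 (u = -3*(4*5 - 3) = -3*(20 - 3) = -3*17 = -51)
K = 306 (K = -51*(-6) = 306)
K² = 306² = 93636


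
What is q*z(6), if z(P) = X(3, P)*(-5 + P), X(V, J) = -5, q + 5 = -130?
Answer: 675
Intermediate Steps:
q = -135 (q = -5 - 130 = -135)
z(P) = 25 - 5*P (z(P) = -5*(-5 + P) = 25 - 5*P)
q*z(6) = -135*(25 - 5*6) = -135*(25 - 30) = -135*(-5) = 675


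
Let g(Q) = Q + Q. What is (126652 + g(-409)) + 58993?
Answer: 184827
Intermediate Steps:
g(Q) = 2*Q
(126652 + g(-409)) + 58993 = (126652 + 2*(-409)) + 58993 = (126652 - 818) + 58993 = 125834 + 58993 = 184827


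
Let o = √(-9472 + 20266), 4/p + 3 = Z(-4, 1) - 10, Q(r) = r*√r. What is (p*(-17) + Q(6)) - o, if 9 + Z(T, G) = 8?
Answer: 34/7 - √10794 + 6*√6 ≈ -84.340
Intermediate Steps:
Z(T, G) = -1 (Z(T, G) = -9 + 8 = -1)
Q(r) = r^(3/2)
p = -2/7 (p = 4/(-3 + (-1 - 10)) = 4/(-3 - 11) = 4/(-14) = 4*(-1/14) = -2/7 ≈ -0.28571)
o = √10794 ≈ 103.89
(p*(-17) + Q(6)) - o = (-2/7*(-17) + 6^(3/2)) - √10794 = (34/7 + 6*√6) - √10794 = 34/7 - √10794 + 6*√6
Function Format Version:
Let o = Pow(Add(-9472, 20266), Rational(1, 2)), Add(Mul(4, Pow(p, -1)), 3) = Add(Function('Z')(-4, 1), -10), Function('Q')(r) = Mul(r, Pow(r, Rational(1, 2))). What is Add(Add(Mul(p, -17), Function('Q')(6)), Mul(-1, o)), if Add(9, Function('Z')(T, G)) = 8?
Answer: Add(Rational(34, 7), Mul(-1, Pow(10794, Rational(1, 2))), Mul(6, Pow(6, Rational(1, 2)))) ≈ -84.340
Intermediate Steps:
Function('Z')(T, G) = -1 (Function('Z')(T, G) = Add(-9, 8) = -1)
Function('Q')(r) = Pow(r, Rational(3, 2))
p = Rational(-2, 7) (p = Mul(4, Pow(Add(-3, Add(-1, -10)), -1)) = Mul(4, Pow(Add(-3, -11), -1)) = Mul(4, Pow(-14, -1)) = Mul(4, Rational(-1, 14)) = Rational(-2, 7) ≈ -0.28571)
o = Pow(10794, Rational(1, 2)) ≈ 103.89
Add(Add(Mul(p, -17), Function('Q')(6)), Mul(-1, o)) = Add(Add(Mul(Rational(-2, 7), -17), Pow(6, Rational(3, 2))), Mul(-1, Pow(10794, Rational(1, 2)))) = Add(Add(Rational(34, 7), Mul(6, Pow(6, Rational(1, 2)))), Mul(-1, Pow(10794, Rational(1, 2)))) = Add(Rational(34, 7), Mul(-1, Pow(10794, Rational(1, 2))), Mul(6, Pow(6, Rational(1, 2))))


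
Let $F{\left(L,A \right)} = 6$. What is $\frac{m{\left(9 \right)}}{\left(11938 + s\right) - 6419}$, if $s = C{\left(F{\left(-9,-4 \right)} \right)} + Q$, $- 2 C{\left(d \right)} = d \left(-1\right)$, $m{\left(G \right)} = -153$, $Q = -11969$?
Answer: $\frac{51}{2149} \approx 0.023732$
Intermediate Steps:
$C{\left(d \right)} = \frac{d}{2}$ ($C{\left(d \right)} = - \frac{d \left(-1\right)}{2} = - \frac{\left(-1\right) d}{2} = \frac{d}{2}$)
$s = -11966$ ($s = \frac{1}{2} \cdot 6 - 11969 = 3 - 11969 = -11966$)
$\frac{m{\left(9 \right)}}{\left(11938 + s\right) - 6419} = - \frac{153}{\left(11938 - 11966\right) - 6419} = - \frac{153}{-28 - 6419} = - \frac{153}{-6447} = \left(-153\right) \left(- \frac{1}{6447}\right) = \frac{51}{2149}$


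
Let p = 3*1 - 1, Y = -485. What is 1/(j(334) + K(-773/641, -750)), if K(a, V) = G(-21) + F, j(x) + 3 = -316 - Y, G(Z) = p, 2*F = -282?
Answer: 1/27 ≈ 0.037037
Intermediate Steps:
p = 2 (p = 3 - 1 = 2)
F = -141 (F = (½)*(-282) = -141)
G(Z) = 2
j(x) = 166 (j(x) = -3 + (-316 - 1*(-485)) = -3 + (-316 + 485) = -3 + 169 = 166)
K(a, V) = -139 (K(a, V) = 2 - 141 = -139)
1/(j(334) + K(-773/641, -750)) = 1/(166 - 139) = 1/27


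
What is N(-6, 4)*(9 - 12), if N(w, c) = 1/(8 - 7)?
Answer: -3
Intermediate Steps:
N(w, c) = 1 (N(w, c) = 1/1 = 1)
N(-6, 4)*(9 - 12) = 1*(9 - 12) = 1*(-3) = -3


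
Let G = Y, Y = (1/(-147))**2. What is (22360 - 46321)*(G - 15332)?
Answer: 54003397481/147 ≈ 3.6737e+8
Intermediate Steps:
Y = 1/21609 (Y = (-1/147)**2 = 1/21609 ≈ 4.6277e-5)
G = 1/21609 ≈ 4.6277e-5
(22360 - 46321)*(G - 15332) = (22360 - 46321)*(1/21609 - 15332) = -23961*(-331309187/21609) = 54003397481/147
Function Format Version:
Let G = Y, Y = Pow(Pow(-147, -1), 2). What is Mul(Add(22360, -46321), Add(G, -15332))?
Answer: Rational(54003397481, 147) ≈ 3.6737e+8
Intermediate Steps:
Y = Rational(1, 21609) (Y = Pow(Rational(-1, 147), 2) = Rational(1, 21609) ≈ 4.6277e-5)
G = Rational(1, 21609) ≈ 4.6277e-5
Mul(Add(22360, -46321), Add(G, -15332)) = Mul(Add(22360, -46321), Add(Rational(1, 21609), -15332)) = Mul(-23961, Rational(-331309187, 21609)) = Rational(54003397481, 147)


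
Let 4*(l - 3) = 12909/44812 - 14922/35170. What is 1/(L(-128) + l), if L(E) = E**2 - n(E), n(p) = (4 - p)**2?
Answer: -3152076080/3268810232527 ≈ -0.00096429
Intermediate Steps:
l = 9348890673/3152076080 (l = 3 + (12909/44812 - 14922/35170)/4 = 3 + (12909*(1/44812) - 14922*1/35170)/4 = 3 + (12909/44812 - 7461/17585)/4 = 3 + (1/4)*(-107337567/788019020) = 3 - 107337567/3152076080 = 9348890673/3152076080 ≈ 2.9659)
L(E) = E**2 - (-4 + E)**2
1/(L(-128) + l) = 1/((-16 + 8*(-128)) + 9348890673/3152076080) = 1/((-16 - 1024) + 9348890673/3152076080) = 1/(-1040 + 9348890673/3152076080) = 1/(-3268810232527/3152076080) = -3152076080/3268810232527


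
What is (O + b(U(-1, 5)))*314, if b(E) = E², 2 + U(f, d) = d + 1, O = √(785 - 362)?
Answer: 5024 + 942*√47 ≈ 11482.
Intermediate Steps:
O = 3*√47 (O = √423 = 3*√47 ≈ 20.567)
U(f, d) = -1 + d (U(f, d) = -2 + (d + 1) = -2 + (1 + d) = -1 + d)
(O + b(U(-1, 5)))*314 = (3*√47 + (-1 + 5)²)*314 = (3*√47 + 4²)*314 = (3*√47 + 16)*314 = (16 + 3*√47)*314 = 5024 + 942*√47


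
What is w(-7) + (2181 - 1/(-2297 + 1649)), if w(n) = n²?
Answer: 1445041/648 ≈ 2230.0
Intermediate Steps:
w(-7) + (2181 - 1/(-2297 + 1649)) = (-7)² + (2181 - 1/(-2297 + 1649)) = 49 + (2181 - 1/(-648)) = 49 + (2181 - 1*(-1/648)) = 49 + (2181 + 1/648) = 49 + 1413289/648 = 1445041/648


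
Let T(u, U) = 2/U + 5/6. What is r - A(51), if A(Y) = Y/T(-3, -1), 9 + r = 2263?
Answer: 16084/7 ≈ 2297.7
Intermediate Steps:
r = 2254 (r = -9 + 2263 = 2254)
T(u, U) = 5/6 + 2/U (T(u, U) = 2/U + 5*(1/6) = 2/U + 5/6 = 5/6 + 2/U)
A(Y) = -6*Y/7 (A(Y) = Y/(5/6 + 2/(-1)) = Y/(5/6 + 2*(-1)) = Y/(5/6 - 2) = Y/(-7/6) = Y*(-6/7) = -6*Y/7)
r - A(51) = 2254 - (-6)*51/7 = 2254 - 1*(-306/7) = 2254 + 306/7 = 16084/7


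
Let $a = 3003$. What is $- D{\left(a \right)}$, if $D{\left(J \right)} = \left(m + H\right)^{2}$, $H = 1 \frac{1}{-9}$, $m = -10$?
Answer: $- \frac{8281}{81} \approx -102.23$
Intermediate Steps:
$H = - \frac{1}{9}$ ($H = 1 \left(- \frac{1}{9}\right) = - \frac{1}{9} \approx -0.11111$)
$D{\left(J \right)} = \frac{8281}{81}$ ($D{\left(J \right)} = \left(-10 - \frac{1}{9}\right)^{2} = \left(- \frac{91}{9}\right)^{2} = \frac{8281}{81}$)
$- D{\left(a \right)} = \left(-1\right) \frac{8281}{81} = - \frac{8281}{81}$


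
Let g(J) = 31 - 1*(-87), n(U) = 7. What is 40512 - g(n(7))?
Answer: 40394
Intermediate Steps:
g(J) = 118 (g(J) = 31 + 87 = 118)
40512 - g(n(7)) = 40512 - 1*118 = 40512 - 118 = 40394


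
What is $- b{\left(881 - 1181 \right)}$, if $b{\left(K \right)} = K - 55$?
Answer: $355$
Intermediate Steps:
$b{\left(K \right)} = -55 + K$ ($b{\left(K \right)} = K - 55 = -55 + K$)
$- b{\left(881 - 1181 \right)} = - (-55 + \left(881 - 1181\right)) = - (-55 - 300) = \left(-1\right) \left(-355\right) = 355$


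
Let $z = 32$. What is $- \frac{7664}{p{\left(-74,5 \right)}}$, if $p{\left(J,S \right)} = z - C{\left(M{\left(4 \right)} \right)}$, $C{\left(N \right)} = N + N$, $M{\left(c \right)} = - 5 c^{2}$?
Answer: $- \frac{479}{12} \approx -39.917$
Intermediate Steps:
$C{\left(N \right)} = 2 N$
$p{\left(J,S \right)} = 192$ ($p{\left(J,S \right)} = 32 - 2 \left(- 5 \cdot 4^{2}\right) = 32 - 2 \left(\left(-5\right) 16\right) = 32 - 2 \left(-80\right) = 32 - -160 = 32 + 160 = 192$)
$- \frac{7664}{p{\left(-74,5 \right)}} = - \frac{7664}{192} = \left(-7664\right) \frac{1}{192} = - \frac{479}{12}$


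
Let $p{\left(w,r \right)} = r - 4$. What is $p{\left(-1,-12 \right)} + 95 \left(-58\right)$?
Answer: $-5526$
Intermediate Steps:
$p{\left(w,r \right)} = -4 + r$ ($p{\left(w,r \right)} = r - 4 = -4 + r$)
$p{\left(-1,-12 \right)} + 95 \left(-58\right) = \left(-4 - 12\right) + 95 \left(-58\right) = -16 - 5510 = -5526$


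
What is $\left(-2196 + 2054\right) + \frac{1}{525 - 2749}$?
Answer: $- \frac{315809}{2224} \approx -142.0$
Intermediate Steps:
$\left(-2196 + 2054\right) + \frac{1}{525 - 2749} = -142 + \frac{1}{-2224} = -142 - \frac{1}{2224} = - \frac{315809}{2224}$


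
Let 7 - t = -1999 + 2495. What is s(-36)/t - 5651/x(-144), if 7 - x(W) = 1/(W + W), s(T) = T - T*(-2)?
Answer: -265207932/328771 ≈ -806.67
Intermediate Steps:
t = -489 (t = 7 - (-1999 + 2495) = 7 - 1*496 = 7 - 496 = -489)
s(T) = 3*T (s(T) = T - (-2)*T = T + 2*T = 3*T)
x(W) = 7 - 1/(2*W) (x(W) = 7 - 1/(W + W) = 7 - 1/(2*W))
s(-36)/t - 5651/x(-144) = (3*(-36))/(-489) - 5651/(7 - ½/(-144)) = -108*(-1/489) - 5651/(7 - ½*(-1/144)) = 36/163 - 5651/(7 + 1/288) = 36/163 - 5651/2017/288 = 36/163 - 5651*288/2017 = 36/163 - 1627488/2017 = -265207932/328771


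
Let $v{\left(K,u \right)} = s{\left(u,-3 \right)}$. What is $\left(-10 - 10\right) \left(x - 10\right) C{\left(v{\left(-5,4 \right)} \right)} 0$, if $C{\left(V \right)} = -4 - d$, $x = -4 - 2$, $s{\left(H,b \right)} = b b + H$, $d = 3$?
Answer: $0$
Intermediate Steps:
$s{\left(H,b \right)} = H + b^{2}$ ($s{\left(H,b \right)} = b^{2} + H = H + b^{2}$)
$x = -6$ ($x = -4 - 2 = -6$)
$v{\left(K,u \right)} = 9 + u$ ($v{\left(K,u \right)} = u + \left(-3\right)^{2} = u + 9 = 9 + u$)
$C{\left(V \right)} = -7$ ($C{\left(V \right)} = -4 - 3 = -7$)
$\left(-10 - 10\right) \left(x - 10\right) C{\left(v{\left(-5,4 \right)} \right)} 0 = \left(-10 - 10\right) \left(-6 - 10\right) \left(-7\right) 0 = \left(-20\right) \left(-16\right) \left(-7\right) 0 = 320 \left(-7\right) 0 = \left(-2240\right) 0 = 0$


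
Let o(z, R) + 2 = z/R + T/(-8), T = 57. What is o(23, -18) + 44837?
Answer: 3227515/72 ≈ 44827.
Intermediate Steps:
o(z, R) = -73/8 + z/R (o(z, R) = -2 + (z/R + 57/(-8)) = -2 + (z/R + 57*(-⅛)) = -2 + (z/R - 57/8) = -2 + (-57/8 + z/R) = -73/8 + z/R)
o(23, -18) + 44837 = (-73/8 + 23/(-18)) + 44837 = (-73/8 + 23*(-1/18)) + 44837 = (-73/8 - 23/18) + 44837 = -749/72 + 44837 = 3227515/72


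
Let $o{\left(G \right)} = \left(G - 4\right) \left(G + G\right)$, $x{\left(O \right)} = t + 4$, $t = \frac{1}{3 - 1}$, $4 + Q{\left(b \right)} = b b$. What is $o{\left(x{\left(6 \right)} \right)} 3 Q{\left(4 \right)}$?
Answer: $162$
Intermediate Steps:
$Q{\left(b \right)} = -4 + b^{2}$ ($Q{\left(b \right)} = -4 + b b = -4 + b^{2}$)
$t = \frac{1}{2} \approx 0.5$
$x{\left(O \right)} = \frac{9}{2}$ ($x{\left(O \right)} = \frac{1}{2} + 4 = \frac{9}{2}$)
$o{\left(G \right)} = 2 G \left(-4 + G\right)$ ($o{\left(G \right)} = \left(-4 + G\right) 2 G = 2 G \left(-4 + G\right)$)
$o{\left(x{\left(6 \right)} \right)} 3 Q{\left(4 \right)} = 2 \cdot \frac{9}{2} \left(-4 + \frac{9}{2}\right) 3 \left(-4 + 4^{2}\right) = 2 \cdot \frac{9}{2} \cdot \frac{1}{2} \cdot 3 \left(-4 + 16\right) = \frac{9}{2} \cdot 3 \cdot 12 = \frac{27}{2} \cdot 12 = 162$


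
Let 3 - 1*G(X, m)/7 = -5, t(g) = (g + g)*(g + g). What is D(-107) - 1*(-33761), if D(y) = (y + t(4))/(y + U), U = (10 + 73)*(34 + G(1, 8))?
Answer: 248582200/7363 ≈ 33761.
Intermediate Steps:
t(g) = 4*g² (t(g) = (2*g)*(2*g) = 4*g²)
G(X, m) = 56 (G(X, m) = 21 - 7*(-5) = 21 + 35 = 56)
U = 7470 (U = (10 + 73)*(34 + 56) = 83*90 = 7470)
D(y) = (64 + y)/(7470 + y) (D(y) = (y + 4*4²)/(y + 7470) = (y + 4*16)/(7470 + y) = (y + 64)/(7470 + y) = (64 + y)/(7470 + y))
D(-107) - 1*(-33761) = (64 - 107)/(7470 - 107) - 1*(-33761) = -43/7363 + 33761 = 248582200/7363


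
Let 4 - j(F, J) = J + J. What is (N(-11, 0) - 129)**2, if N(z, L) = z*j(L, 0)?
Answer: 29929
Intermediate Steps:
j(F, J) = 4 - 2*J (j(F, J) = 4 - (J + J) = 4 - 2*J)
N(z, L) = 4*z (N(z, L) = z*(4 - 2*0) = z*(4 + 0) = z*4 = 4*z)
(N(-11, 0) - 129)**2 = (4*(-11) - 129)**2 = (-44 - 129)**2 = (-173)**2 = 29929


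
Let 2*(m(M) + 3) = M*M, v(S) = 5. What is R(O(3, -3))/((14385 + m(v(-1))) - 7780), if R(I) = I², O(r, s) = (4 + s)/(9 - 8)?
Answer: 2/13229 ≈ 0.00015118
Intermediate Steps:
m(M) = -3 + M²/2 (m(M) = -3 + (M*M)/2 = -3 + M²/2)
O(r, s) = 4 + s (O(r, s) = (4 + s)/1 = (4 + s)*1 = 4 + s)
R(O(3, -3))/((14385 + m(v(-1))) - 7780) = (4 - 3)²/((14385 + (-3 + (½)*5²)) - 7780) = 1²/((14385 + (-3 + (½)*25)) - 7780) = 1/((14385 + (-3 + 25/2)) - 7780) = 1/((14385 + 19/2) - 7780) = 1/(28789/2 - 7780) = 1/(13229/2) = 1*(2/13229) = 2/13229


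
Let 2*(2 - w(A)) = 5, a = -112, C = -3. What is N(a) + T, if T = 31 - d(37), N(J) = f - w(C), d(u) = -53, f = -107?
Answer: -45/2 ≈ -22.500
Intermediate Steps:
w(A) = -½ (w(A) = 2 - ½*5 = 2 - 5/2 = -½)
N(J) = -213/2 (N(J) = -107 - 1*(-½) = -107 + ½ = -213/2)
T = 84 (T = 31 - 1*(-53) = 31 + 53 = 84)
N(a) + T = -213/2 + 84 = -45/2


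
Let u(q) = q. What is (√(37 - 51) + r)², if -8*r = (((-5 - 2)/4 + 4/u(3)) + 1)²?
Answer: (49 - 1152*I*√14)²/1327104 ≈ -13.998 - 0.3183*I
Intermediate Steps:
r = -49/1152 (r = -(((-5 - 2)/4 + 4/3) + 1)²/8 = -((-7*¼ + 4*(⅓)) + 1)²/8 = -((-7/4 + 4/3) + 1)²/8 = -(-5/12 + 1)²/8 = -(7/12)²/8 = -⅛*49/144 = -49/1152 ≈ -0.042535)
(√(37 - 51) + r)² = (√(37 - 51) - 49/1152)² = (√(-14) - 49/1152)² = (I*√14 - 49/1152)² = (-49/1152 + I*√14)²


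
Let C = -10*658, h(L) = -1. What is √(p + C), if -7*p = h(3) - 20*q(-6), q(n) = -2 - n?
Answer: I*√321853/7 ≈ 81.046*I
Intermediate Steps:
C = -6580
p = 81/7 (p = -(-1 - 20*(-2 - 1*(-6)))/7 = -(-1 - 20*(-2 + 6))/7 = -(-1 - 20*4)/7 = -(-1 - 80)/7 = -⅐*(-81) = 81/7 ≈ 11.571)
√(p + C) = √(81/7 - 6580) = √(-45979/7) = I*√321853/7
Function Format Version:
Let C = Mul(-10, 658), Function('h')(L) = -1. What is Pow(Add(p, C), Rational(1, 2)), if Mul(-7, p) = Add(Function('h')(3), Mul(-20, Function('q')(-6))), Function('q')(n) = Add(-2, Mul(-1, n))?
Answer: Mul(Rational(1, 7), I, Pow(321853, Rational(1, 2))) ≈ Mul(81.046, I)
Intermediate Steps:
C = -6580
p = Rational(81, 7) (p = Mul(Rational(-1, 7), Add(-1, Mul(-20, Add(-2, Mul(-1, -6))))) = Mul(Rational(-1, 7), Add(-1, Mul(-20, Add(-2, 6)))) = Mul(Rational(-1, 7), Add(-1, Mul(-20, 4))) = Mul(Rational(-1, 7), Add(-1, -80)) = Mul(Rational(-1, 7), -81) = Rational(81, 7) ≈ 11.571)
Pow(Add(p, C), Rational(1, 2)) = Pow(Add(Rational(81, 7), -6580), Rational(1, 2)) = Pow(Rational(-45979, 7), Rational(1, 2)) = Mul(Rational(1, 7), I, Pow(321853, Rational(1, 2)))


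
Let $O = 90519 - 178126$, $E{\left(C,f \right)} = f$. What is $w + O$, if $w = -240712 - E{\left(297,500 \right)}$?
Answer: $-328819$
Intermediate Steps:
$O = -87607$
$w = -241212$ ($w = -240712 - 500 = -241212$)
$w + O = -241212 - 87607 = -328819$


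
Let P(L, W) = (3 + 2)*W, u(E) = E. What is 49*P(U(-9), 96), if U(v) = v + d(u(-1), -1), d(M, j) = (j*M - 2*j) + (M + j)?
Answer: 23520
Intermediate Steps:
d(M, j) = M - j + M*j (d(M, j) = (M*j - 2*j) + (M + j) = (-2*j + M*j) + (M + j) = M - j + M*j)
U(v) = 1 + v (U(v) = v + (-1 - 1*(-1) - 1*(-1)) = v + (-1 + 1 + 1) = v + 1 = 1 + v)
P(L, W) = 5*W
49*P(U(-9), 96) = 49*(5*96) = 49*480 = 23520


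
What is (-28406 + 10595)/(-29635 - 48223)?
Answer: 17811/77858 ≈ 0.22876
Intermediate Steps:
(-28406 + 10595)/(-29635 - 48223) = -17811/(-77858) = -17811*(-1/77858) = 17811/77858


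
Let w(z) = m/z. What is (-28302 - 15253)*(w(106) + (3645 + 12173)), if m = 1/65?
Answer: -949377228931/1378 ≈ -6.8895e+8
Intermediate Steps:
m = 1/65 ≈ 0.015385
w(z) = 1/(65*z)
(-28302 - 15253)*(w(106) + (3645 + 12173)) = (-28302 - 15253)*((1/65)/106 + (3645 + 12173)) = -43555*((1/65)*(1/106) + 15818) = -43555*(1/6890 + 15818) = -43555*108986021/6890 = -949377228931/1378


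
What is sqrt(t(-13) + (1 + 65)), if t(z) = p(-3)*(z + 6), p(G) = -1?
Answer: sqrt(73) ≈ 8.5440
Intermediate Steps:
t(z) = -6 - z (t(z) = -(z + 6) = -(6 + z) = -6 - z)
sqrt(t(-13) + (1 + 65)) = sqrt((-6 - 1*(-13)) + (1 + 65)) = sqrt((-6 + 13) + 66) = sqrt(7 + 66) = sqrt(73)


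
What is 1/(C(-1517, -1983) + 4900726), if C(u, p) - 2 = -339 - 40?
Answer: 1/4900349 ≈ 2.0407e-7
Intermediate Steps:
C(u, p) = -377 (C(u, p) = 2 + (-339 - 40) = 2 - 379 = -377)
1/(C(-1517, -1983) + 4900726) = 1/(-377 + 4900726) = 1/4900349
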